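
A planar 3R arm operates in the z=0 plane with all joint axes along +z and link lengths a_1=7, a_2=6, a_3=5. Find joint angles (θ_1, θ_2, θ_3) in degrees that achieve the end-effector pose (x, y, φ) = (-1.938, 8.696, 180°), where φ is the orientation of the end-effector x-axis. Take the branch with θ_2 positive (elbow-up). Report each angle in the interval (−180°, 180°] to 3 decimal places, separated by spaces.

30.000 90.003 59.998

wrist centre = target − a_3·(cos φ, sin φ) = (3.0620, 8.6960)
cos θ_2 = (84.9963−7²−6²)/(2·7·6) = -0.0000; θ_2 = 90.0026° (elbow-up)
β = atan2(8.6960,3.0620) = 70.6020°; ψ = atan2(6.0000,6.9997) = 40.6024°
θ_1 = β − ψ = 29.9996°
θ_3 = φ − θ_1 − θ_2 = 59.9978° (wrapped to (-180°,180°])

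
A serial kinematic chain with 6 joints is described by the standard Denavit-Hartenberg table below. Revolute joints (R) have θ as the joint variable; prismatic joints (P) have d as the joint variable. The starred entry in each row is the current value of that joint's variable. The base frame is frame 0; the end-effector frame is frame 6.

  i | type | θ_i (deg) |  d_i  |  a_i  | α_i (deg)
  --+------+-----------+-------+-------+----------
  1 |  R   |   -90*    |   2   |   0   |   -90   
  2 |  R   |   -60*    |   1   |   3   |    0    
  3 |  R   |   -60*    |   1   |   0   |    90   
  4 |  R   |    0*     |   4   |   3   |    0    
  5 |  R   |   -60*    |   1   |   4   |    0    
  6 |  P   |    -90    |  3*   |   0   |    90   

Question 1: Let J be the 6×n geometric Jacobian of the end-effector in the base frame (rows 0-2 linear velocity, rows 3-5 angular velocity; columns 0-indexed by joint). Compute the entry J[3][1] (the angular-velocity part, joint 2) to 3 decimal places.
1.000

axis z_1 = (1.0000,0.0000,0.0000); lever o_n−o_1 = (-1.4641,7.9282,2.9282)
cross product → J_v[:, 1] = (-0.0000,-2.9282,7.9282)
J_ω[:, 1] = z_1
entry J[3][1] = 1.0000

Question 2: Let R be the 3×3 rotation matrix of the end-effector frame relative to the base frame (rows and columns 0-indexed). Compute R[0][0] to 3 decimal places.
-0.500

End-effector x-axis (col 0 of R) = (-0.5000,-0.4330,-0.7500)
R[0][0] = -0.5000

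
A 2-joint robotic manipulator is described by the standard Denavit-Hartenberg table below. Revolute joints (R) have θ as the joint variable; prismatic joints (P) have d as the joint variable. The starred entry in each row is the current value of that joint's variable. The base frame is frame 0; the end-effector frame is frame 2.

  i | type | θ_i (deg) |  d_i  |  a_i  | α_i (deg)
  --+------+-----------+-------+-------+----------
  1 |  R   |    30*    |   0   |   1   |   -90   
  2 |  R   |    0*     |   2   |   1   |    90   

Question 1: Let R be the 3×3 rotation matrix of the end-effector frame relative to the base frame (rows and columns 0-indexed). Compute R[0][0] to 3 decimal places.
End-effector x-axis (col 0 of R) = (0.8660,0.5000,0.0000)
R[0][0] = 0.8660

0.866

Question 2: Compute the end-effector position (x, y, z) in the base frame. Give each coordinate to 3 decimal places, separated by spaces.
0.732 2.732 0.000

after link 1: o_1 = (0.8660, 0.5000, 0.0000)
after link 2: o_2 = (0.7321, 2.7321, 0.0000)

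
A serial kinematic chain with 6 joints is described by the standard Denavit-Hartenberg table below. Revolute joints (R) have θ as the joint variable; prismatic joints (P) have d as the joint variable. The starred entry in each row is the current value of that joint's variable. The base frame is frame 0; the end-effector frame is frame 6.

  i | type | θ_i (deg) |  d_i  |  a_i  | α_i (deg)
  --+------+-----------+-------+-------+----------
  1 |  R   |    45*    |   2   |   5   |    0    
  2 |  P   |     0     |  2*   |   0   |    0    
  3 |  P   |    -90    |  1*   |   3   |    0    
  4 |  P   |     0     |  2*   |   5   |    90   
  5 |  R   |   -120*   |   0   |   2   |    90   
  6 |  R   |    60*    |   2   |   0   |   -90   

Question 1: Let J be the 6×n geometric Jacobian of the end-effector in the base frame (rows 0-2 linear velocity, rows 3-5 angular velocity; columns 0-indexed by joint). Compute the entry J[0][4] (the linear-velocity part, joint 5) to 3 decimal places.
0.518

axis z_4 = (-0.7071,-0.7071,0.0000); lever o_n−o_4 = (-1.9319,1.9319,-0.7321)
cross product → J_v[:, 4] = (0.5176,-0.5176,-2.7321)
J_ω[:, 4] = z_4
entry J[0][4] = 0.5176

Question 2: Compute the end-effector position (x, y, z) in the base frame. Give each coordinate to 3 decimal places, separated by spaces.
7.261 -0.189 6.268

after link 1: o_1 = (3.5355, 3.5355, 2.0000)
after link 2: o_2 = (3.5355, 3.5355, 4.0000)
after link 3: o_3 = (5.6569, 1.4142, 5.0000)
after link 4: o_4 = (9.1924, -2.1213, 7.0000)
after link 5: o_5 = (8.4853, -1.4142, 5.2679)
after link 6: o_6 = (7.2605, -0.1895, 6.2679)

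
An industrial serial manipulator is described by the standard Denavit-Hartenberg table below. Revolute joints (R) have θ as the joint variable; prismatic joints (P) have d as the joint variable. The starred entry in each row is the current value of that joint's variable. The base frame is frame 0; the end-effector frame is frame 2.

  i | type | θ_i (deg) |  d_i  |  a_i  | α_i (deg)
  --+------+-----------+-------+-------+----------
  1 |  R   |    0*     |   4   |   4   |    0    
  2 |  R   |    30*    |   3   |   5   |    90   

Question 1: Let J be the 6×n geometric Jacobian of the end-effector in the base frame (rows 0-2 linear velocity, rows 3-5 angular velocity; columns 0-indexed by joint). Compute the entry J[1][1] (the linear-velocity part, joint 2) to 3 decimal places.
4.330

axis z_1 = (0.0000,0.0000,1.0000); lever o_n−o_1 = (4.3301,2.5000,3.0000)
cross product → J_v[:, 1] = (-2.5000,4.3301,0.0000)
J_ω[:, 1] = z_1
entry J[1][1] = 4.3301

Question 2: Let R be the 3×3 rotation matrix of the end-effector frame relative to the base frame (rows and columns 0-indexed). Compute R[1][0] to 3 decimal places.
End-effector x-axis (col 0 of R) = (0.8660,0.5000,0.0000)
R[1][0] = 0.5000

0.500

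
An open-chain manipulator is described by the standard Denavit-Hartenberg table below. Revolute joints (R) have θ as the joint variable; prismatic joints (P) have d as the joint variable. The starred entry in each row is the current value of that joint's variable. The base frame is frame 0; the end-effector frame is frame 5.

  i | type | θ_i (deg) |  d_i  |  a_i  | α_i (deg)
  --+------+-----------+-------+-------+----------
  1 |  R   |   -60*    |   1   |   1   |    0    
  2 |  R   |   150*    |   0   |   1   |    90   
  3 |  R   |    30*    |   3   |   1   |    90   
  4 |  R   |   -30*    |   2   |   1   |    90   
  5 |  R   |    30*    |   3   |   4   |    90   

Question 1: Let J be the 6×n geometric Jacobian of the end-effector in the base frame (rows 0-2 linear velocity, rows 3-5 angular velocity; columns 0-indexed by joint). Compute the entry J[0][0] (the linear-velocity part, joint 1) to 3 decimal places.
axis z_0 = ẑ; lever o_n−o_0 = (-1.3301,5.0490,-0.7811)
cross product → J_v[:, 0] = (-5.0490,-1.3301,0.0000)
J_ω[:, 0] = z_0
entry J[0][0] = -5.0490

-5.049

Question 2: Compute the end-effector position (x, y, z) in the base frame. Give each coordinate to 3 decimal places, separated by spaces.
after link 1: o_1 = (0.5000, -0.8660, 1.0000)
after link 2: o_2 = (0.5000, 0.1340, 1.0000)
after link 3: o_3 = (3.5000, 1.0000, 1.5000)
after link 4: o_4 = (3.0000, 2.7500, 0.2010)
after link 5: o_5 = (-1.3301, 5.0490, -0.7811)

-1.330 5.049 -0.781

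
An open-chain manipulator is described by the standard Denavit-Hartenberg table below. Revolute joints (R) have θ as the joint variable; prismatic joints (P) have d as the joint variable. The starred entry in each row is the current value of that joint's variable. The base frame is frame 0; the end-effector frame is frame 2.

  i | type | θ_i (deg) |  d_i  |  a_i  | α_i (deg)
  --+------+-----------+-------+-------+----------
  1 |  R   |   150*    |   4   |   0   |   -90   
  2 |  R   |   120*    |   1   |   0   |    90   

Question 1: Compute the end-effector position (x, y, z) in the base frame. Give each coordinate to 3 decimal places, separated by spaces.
after link 1: o_1 = (0.0000, 0.0000, 4.0000)
after link 2: o_2 = (-0.5000, -0.8660, 4.0000)

-0.500 -0.866 4.000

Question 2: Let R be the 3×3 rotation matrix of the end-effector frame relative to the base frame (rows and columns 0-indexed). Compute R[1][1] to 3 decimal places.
End-effector y-axis (col 1 of R) = (-0.5000,-0.8660,0.0000)
R[1][1] = -0.8660

-0.866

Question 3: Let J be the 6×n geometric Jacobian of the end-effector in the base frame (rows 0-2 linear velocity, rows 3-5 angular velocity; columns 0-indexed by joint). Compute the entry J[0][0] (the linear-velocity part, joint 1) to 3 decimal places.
0.866

axis z_0 = ẑ; lever o_n−o_0 = (-0.5000,-0.8660,4.0000)
cross product → J_v[:, 0] = (0.8660,-0.5000,0.0000)
J_ω[:, 0] = z_0
entry J[0][0] = 0.8660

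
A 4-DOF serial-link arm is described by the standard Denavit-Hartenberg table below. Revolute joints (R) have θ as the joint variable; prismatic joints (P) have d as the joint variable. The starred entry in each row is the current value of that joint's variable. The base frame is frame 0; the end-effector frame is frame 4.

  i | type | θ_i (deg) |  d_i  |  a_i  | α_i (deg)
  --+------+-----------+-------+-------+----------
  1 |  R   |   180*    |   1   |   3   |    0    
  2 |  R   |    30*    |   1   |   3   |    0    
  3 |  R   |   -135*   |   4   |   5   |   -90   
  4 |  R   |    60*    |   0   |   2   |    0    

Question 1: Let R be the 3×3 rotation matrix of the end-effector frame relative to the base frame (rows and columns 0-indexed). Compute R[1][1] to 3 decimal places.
-0.837

End-effector y-axis (col 1 of R) = (-0.2241,-0.8365,-0.5000)
R[1][1] = -0.8365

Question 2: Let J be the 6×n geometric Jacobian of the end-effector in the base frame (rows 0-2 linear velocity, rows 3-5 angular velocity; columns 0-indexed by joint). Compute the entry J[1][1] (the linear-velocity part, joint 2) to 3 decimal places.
axis z_1 = (0.0000,0.0000,1.0000); lever o_n−o_1 = (-1.0452,4.2956,3.2679)
cross product → J_v[:, 1] = (-4.2956,-1.0452,0.0000)
J_ω[:, 1] = z_1
entry J[1][1] = -1.0452

-1.045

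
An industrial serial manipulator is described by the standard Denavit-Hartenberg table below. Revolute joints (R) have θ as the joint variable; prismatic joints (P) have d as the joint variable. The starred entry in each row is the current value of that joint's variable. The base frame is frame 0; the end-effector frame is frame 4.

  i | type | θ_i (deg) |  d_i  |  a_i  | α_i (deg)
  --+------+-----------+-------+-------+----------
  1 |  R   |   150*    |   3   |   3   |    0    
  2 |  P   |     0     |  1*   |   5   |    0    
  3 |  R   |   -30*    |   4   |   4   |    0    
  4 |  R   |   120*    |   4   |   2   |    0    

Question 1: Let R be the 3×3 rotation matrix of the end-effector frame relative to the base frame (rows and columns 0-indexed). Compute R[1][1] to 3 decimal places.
-0.500

End-effector y-axis (col 1 of R) = (0.8660,-0.5000,0.0000)
R[1][1] = -0.5000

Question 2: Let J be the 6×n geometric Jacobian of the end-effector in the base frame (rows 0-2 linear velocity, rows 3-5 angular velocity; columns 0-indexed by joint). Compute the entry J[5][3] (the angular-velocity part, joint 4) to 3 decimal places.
1.000

axis z_3 = (0.0000,0.0000,1.0000); lever o_n−o_3 = (-1.0000,-1.7321,4.0000)
cross product → J_v[:, 3] = (1.7321,-1.0000,0.0000)
J_ω[:, 3] = z_3
entry J[5][3] = 1.0000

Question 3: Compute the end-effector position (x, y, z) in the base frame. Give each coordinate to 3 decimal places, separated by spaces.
-9.928 5.732 12.000

after link 1: o_1 = (-2.5981, 1.5000, 3.0000)
after link 2: o_2 = (-6.9282, 4.0000, 4.0000)
after link 3: o_3 = (-8.9282, 7.4641, 8.0000)
after link 4: o_4 = (-9.9282, 5.7321, 12.0000)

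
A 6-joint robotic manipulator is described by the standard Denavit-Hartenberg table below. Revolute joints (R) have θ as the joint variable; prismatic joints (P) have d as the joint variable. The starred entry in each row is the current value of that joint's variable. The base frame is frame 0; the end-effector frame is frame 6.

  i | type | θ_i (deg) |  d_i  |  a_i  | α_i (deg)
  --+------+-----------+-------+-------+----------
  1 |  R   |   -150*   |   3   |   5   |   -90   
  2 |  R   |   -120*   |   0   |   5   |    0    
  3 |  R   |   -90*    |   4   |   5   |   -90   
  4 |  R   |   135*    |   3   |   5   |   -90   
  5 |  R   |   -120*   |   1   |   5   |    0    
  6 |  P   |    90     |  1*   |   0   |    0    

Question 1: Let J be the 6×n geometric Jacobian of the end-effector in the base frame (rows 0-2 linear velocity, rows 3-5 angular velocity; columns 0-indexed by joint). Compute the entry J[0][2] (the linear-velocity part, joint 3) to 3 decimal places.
axis z_2 = (0.5000,-0.8660,0.0000); lever o_n−o_2 = (6.3608,-0.5382,5.4391)
cross product → J_v[:, 2] = (-4.7104,-2.7195,5.2395)
J_ω[:, 2] = z_2
entry J[0][2] = -4.7104

-4.710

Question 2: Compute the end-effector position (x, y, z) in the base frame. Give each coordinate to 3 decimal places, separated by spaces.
after link 1: o_1 = (-4.3301, -2.5000, 3.0000)
after link 2: o_2 = (-2.1651, -1.2500, 7.3301)
after link 3: o_3 = (3.5849, -2.5490, 4.8301)
after link 4: o_4 = (0.4646, -0.2681, 9.1960)
after link 5: o_5 = (4.3725, -0.8696, 12.4156)
after link 6: o_6 = (4.1957, -1.7882, 12.7692)

4.196 -1.788 12.769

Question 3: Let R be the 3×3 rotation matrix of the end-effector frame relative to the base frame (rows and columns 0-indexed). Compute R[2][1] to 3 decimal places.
End-effector y-axis (col 1 of R) = (-0.8169,-0.0634,-0.5732)
R[2][1] = -0.5732

-0.573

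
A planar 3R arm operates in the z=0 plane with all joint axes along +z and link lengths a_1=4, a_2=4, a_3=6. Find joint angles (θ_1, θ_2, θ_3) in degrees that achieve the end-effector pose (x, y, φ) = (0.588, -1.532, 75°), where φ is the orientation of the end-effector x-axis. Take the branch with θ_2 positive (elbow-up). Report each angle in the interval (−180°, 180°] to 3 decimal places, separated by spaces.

-120.006 45.008 149.998

wrist centre = target − a_3·(cos φ, sin φ) = (-0.9649, -7.3276)
cos θ_2 = (54.6241−4²−4²)/(2·4·4) = 0.7070; θ_2 = 45.0083° (elbow-up)
β = atan2(-7.3276,-0.9649) = -97.5017°; ψ = atan2(2.8288,6.8280) = 22.5042°
θ_1 = β − ψ = -120.0059°
θ_3 = φ − θ_1 − θ_2 = 149.9975° (wrapped to (-180°,180°])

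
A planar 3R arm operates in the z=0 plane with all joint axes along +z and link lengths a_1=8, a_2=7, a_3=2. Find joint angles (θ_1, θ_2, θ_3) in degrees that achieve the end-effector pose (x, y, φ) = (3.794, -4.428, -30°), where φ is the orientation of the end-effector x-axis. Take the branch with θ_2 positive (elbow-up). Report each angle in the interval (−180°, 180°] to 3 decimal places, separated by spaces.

-120.001 150.002 -60.001

wrist centre = target − a_3·(cos φ, sin φ) = (2.0619, -3.4280)
cos θ_2 = (16.0028−8²−7²)/(2·8·7) = -0.8660; θ_2 = 150.0024° (elbow-up)
β = atan2(-3.4280,2.0619) = -58.9730°; ψ = atan2(3.4997,1.9377) = 61.0284°
θ_1 = β − ψ = -120.0014°
θ_3 = φ − θ_1 − θ_2 = -60.0010° (wrapped to (-180°,180°])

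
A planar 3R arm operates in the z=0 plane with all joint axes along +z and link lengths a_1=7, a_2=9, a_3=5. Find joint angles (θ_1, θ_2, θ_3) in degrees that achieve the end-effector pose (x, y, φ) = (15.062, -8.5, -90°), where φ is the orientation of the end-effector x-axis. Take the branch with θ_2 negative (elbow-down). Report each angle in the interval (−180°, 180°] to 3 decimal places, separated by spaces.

3.839 -30.005 -63.834

wrist centre = target − a_3·(cos φ, sin φ) = (15.0620, -3.5000)
cos θ_2 = (239.1138−7²−9²)/(2·7·9) = 0.8660; θ_2 = -30.0049° (elbow-down)
β = atan2(-3.5000,15.0620) = -13.0818°; ψ = atan2(-4.5007,14.7938) = -16.9211°
θ_1 = β − ψ = 3.8393°
θ_3 = φ − θ_1 − θ_2 = -63.8344° (wrapped to (-180°,180°])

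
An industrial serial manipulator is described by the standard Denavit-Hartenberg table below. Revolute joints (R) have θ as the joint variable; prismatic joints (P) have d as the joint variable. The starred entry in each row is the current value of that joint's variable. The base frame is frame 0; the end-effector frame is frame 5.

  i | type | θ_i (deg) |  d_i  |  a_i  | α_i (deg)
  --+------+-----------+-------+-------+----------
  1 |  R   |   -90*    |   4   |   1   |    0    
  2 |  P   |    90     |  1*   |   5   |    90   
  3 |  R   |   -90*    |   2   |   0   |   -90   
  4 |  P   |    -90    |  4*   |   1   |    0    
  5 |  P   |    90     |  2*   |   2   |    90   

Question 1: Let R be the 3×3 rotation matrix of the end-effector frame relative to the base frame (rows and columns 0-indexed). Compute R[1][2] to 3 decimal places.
-1.000

End-effector z-axis (col 2 of R) = (-0.0000,-1.0000,0.0000)
R[1][2] = -1.0000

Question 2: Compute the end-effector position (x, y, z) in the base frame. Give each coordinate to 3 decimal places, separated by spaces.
after link 1: o_1 = (0.0000, -1.0000, 4.0000)
after link 2: o_2 = (5.0000, -1.0000, 5.0000)
after link 3: o_3 = (5.0000, -3.0000, 5.0000)
after link 4: o_4 = (9.0000, -4.0000, 5.0000)
after link 5: o_5 = (11.0000, -4.0000, 3.0000)

11.000 -4.000 3.000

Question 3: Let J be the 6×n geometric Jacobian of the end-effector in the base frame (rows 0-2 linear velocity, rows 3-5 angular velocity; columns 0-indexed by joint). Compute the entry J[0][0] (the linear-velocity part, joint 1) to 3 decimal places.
4.000

axis z_0 = ẑ; lever o_n−o_0 = (11.0000,-4.0000,3.0000)
cross product → J_v[:, 0] = (4.0000,11.0000,-0.0000)
J_ω[:, 0] = z_0
entry J[0][0] = 4.0000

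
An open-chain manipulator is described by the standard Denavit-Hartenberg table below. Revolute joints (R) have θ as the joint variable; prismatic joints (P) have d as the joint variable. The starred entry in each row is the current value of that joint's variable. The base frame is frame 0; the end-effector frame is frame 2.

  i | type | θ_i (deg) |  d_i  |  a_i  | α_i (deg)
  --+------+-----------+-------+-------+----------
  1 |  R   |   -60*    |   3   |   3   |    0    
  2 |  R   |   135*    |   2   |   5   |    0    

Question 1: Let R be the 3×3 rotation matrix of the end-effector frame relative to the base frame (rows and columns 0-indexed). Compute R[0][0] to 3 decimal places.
End-effector x-axis (col 0 of R) = (0.2588,0.9659,0.0000)
R[0][0] = 0.2588

0.259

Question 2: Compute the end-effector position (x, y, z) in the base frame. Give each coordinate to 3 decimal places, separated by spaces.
after link 1: o_1 = (1.5000, -2.5981, 3.0000)
after link 2: o_2 = (2.7941, 2.2316, 5.0000)

2.794 2.232 5.000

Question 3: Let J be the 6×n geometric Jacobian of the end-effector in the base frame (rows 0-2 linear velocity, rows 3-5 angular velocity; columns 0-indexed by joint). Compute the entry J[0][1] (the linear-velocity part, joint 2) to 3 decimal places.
-4.830

axis z_1 = (0.0000,0.0000,1.0000); lever o_n−o_1 = (1.2941,4.8296,2.0000)
cross product → J_v[:, 1] = (-4.8296,1.2941,0.0000)
J_ω[:, 1] = z_1
entry J[0][1] = -4.8296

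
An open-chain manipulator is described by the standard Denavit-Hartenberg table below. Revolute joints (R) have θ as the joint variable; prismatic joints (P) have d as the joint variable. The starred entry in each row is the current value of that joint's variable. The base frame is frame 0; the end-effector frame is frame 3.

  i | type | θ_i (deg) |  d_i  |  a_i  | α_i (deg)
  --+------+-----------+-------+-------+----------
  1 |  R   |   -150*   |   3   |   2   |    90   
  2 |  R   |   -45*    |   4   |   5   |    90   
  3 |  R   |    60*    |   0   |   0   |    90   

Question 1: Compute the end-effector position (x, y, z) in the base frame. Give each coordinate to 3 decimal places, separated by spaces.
-6.794 0.696 -0.536

after link 1: o_1 = (-1.7321, -1.0000, 3.0000)
after link 2: o_2 = (-6.7939, 0.6963, -0.5355)
after link 3: o_3 = (-6.7939, 0.6963, -0.5355)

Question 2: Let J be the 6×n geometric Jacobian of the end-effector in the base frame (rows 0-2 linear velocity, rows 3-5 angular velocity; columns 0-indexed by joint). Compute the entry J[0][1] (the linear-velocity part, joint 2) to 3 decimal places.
axis z_1 = (-0.5000,0.8660,0.0000); lever o_n−o_1 = (-5.0619,1.6963,-3.5355)
cross product → J_v[:, 1] = (-3.0619,-1.7678,3.5355)
J_ω[:, 1] = z_1
entry J[0][1] = -3.0619

-3.062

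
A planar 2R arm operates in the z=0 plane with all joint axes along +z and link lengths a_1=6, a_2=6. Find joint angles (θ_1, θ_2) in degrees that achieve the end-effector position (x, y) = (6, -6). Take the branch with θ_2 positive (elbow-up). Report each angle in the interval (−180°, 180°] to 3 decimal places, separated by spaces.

-90.000 90.000

cos θ_2 = (72.0000−6²−6²)/(2·6·6) = 0.0000; θ_2 = 90.0000° (elbow-up)
β = atan2(-6.0000,6.0000) = -45.0000°; ψ = atan2(6.0000,6.0000) = 45.0000°
θ_1 = β − ψ = -90.0000°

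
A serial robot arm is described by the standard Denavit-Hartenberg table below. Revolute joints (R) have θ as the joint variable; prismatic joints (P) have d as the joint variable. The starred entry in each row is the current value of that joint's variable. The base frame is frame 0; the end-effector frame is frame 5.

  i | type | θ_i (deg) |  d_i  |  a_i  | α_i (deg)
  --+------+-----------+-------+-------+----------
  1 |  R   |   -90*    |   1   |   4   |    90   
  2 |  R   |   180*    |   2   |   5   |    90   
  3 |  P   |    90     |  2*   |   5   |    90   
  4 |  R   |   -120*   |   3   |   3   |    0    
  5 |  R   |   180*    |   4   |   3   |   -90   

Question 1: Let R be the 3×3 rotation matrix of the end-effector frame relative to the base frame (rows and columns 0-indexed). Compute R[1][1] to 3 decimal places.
-1.000

End-effector y-axis (col 1 of R) = (0.0000,-1.0000,-0.0000)
R[1][1] = -1.0000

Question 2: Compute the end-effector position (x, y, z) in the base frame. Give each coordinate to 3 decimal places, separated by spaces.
-7.000 8.000 3.000

after link 1: o_1 = (0.0000, -4.0000, 1.0000)
after link 2: o_2 = (-2.0000, 1.0000, 1.0000)
after link 3: o_3 = (-7.0000, 1.0000, 3.0000)
after link 4: o_4 = (-5.5000, 4.0000, 0.4019)
after link 5: o_5 = (-7.0000, 8.0000, 3.0000)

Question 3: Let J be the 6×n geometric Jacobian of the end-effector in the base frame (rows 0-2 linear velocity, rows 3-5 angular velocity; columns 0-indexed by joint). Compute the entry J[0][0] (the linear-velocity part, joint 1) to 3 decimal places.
axis z_0 = ẑ; lever o_n−o_0 = (-7.0000,8.0000,3.0000)
cross product → J_v[:, 0] = (-8.0000,-7.0000,0.0000)
J_ω[:, 0] = z_0
entry J[0][0] = -8.0000

-8.000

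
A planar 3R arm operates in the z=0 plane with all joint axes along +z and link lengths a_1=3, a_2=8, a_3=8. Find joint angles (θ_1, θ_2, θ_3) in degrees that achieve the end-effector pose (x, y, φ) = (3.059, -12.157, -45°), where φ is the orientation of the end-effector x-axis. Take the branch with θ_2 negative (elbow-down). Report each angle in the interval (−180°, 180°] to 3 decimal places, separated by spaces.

wrist centre = target − a_3·(cos φ, sin φ) = (-2.5979, -6.5001)
cos θ_2 = (49.0007−3²−8²)/(2·3·8) = -0.5000; θ_2 = -119.9990° (elbow-down)
β = atan2(-6.5001,-2.5979) = -111.7847°; ψ = atan2(-6.9283,-0.9999) = -98.2121°
θ_1 = β − ψ = -13.5725°
θ_3 = φ − θ_1 − θ_2 = 88.5715° (wrapped to (-180°,180°])

-13.573 -119.999 88.572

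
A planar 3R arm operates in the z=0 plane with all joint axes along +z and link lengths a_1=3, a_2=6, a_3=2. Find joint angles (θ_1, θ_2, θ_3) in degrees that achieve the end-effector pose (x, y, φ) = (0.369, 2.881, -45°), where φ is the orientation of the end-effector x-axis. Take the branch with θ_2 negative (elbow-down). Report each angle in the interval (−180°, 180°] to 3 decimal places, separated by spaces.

-149.991 -135.006 -120.003

wrist centre = target − a_3·(cos φ, sin φ) = (-1.0452, 4.2952)
cos θ_2 = (19.5413−3²−6²)/(2·3·6) = -0.7072; θ_2 = -135.0064° (elbow-down)
β = atan2(4.2952,-1.0452) = 103.6767°; ψ = atan2(-4.2422,-1.2431) = -106.3325°
θ_1 = β − ψ = 210.0093°
θ_3 = φ − θ_1 − θ_2 = -120.0029° (wrapped to (-180°,180°])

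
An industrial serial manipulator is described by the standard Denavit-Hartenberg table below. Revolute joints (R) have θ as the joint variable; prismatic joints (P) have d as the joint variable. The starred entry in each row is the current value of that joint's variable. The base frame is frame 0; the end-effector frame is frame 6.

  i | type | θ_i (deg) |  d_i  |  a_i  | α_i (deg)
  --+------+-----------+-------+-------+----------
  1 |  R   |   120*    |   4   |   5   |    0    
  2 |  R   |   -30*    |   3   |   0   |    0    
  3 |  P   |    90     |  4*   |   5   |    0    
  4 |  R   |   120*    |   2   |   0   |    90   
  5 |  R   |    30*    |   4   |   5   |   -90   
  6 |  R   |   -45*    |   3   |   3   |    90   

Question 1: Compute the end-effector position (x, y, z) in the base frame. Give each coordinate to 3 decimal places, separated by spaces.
after link 1: o_1 = (-2.5000, 4.3301, 4.0000)
after link 2: o_2 = (-2.5000, 4.3301, 7.0000)
after link 3: o_3 = (-7.5000, 4.3301, 11.0000)
after link 4: o_4 = (-7.5000, 4.3301, 13.0000)
after link 5: o_5 = (-8.7990, -1.4199, 15.5000)
after link 6: o_6 = (-10.4676, -2.7725, 19.1587)

-10.468 -2.772 19.159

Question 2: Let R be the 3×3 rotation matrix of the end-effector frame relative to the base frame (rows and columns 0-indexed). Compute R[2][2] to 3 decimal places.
-0.354

End-effector z-axis (col 2 of R) = (-0.9186,0.1768,-0.3536)
R[2][2] = -0.3536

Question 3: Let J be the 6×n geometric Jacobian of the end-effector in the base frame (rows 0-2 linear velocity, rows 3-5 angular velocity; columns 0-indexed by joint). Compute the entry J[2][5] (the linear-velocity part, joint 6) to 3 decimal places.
1.061

axis z_5 = (-0.2500,0.4330,0.8660); lever o_n−o_5 = (-1.6686,-1.3526,3.6587)
cross product → J_v[:, 5] = (2.7557,-0.5303,1.0607)
J_ω[:, 5] = z_5
entry J[2][5] = 1.0607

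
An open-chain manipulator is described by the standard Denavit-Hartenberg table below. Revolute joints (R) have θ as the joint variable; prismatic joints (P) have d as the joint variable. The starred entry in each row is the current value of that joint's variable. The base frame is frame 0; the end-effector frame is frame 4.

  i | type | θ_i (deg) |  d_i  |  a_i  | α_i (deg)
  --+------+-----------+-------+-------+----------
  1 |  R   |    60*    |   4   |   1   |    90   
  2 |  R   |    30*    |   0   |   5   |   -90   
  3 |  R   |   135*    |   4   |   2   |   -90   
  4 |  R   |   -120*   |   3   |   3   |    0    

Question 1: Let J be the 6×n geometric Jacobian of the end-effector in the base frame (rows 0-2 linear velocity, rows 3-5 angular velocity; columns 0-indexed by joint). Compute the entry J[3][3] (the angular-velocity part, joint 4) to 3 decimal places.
axis z_3 = (0.3062,-0.8839,-0.3536); lever o_n−o_3 = (1.6469,-3.5115,1.7197)
cross product → J_v[:, 3] = (-2.7615,-1.1088,0.3805)
J_ω[:, 3] = z_3
entry J[3][3] = 0.3062

0.306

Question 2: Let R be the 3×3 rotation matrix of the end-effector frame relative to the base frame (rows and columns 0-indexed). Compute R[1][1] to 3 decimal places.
-0.370

End-effector y-axis (col 1 of R) = (-0.9205,-0.3696,0.1268)
R[1][1] = -0.3696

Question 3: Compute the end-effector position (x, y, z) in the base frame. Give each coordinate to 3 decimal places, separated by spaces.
1.475 -0.981 10.977

after link 1: o_1 = (0.5000, 0.8660, 4.0000)
after link 2: o_2 = (2.6651, 4.6160, 6.5000)
after link 3: o_3 = (-0.1721, 2.5304, 9.2570)
after link 4: o_4 = (1.4748, -0.9811, 10.9767)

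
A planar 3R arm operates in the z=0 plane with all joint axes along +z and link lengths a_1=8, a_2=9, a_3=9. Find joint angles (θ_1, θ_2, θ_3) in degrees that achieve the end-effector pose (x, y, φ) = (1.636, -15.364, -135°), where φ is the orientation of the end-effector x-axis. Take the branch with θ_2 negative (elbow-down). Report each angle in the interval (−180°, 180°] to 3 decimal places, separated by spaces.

wrist centre = target − a_3·(cos φ, sin φ) = (8.0000, -9.0000)
cos θ_2 = (145.0001−8²−9²)/(2·8·9) = 0.0000; θ_2 = -90.0000° (elbow-down)
β = atan2(-9.0000,8.0000) = -48.3667°; ψ = atan2(-9.0000,8.0000) = -48.3664°
θ_1 = β − ψ = -0.0003°
θ_3 = φ − θ_1 − θ_2 = -44.9998° (wrapped to (-180°,180°])

-0.000 -90.000 -45.000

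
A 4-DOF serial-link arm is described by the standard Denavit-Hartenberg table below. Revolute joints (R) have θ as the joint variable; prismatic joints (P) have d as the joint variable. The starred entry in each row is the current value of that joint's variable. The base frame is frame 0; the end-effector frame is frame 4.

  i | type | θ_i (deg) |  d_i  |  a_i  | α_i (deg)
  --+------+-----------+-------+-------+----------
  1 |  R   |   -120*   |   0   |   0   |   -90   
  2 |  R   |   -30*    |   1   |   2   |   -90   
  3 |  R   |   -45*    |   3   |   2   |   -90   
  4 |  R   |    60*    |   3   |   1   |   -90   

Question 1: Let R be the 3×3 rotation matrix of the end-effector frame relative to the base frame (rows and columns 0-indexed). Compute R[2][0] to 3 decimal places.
0.927

End-effector x-axis (col 0 of R) = (0.3696,-0.0669,0.9268)
R[2][0] = 0.9268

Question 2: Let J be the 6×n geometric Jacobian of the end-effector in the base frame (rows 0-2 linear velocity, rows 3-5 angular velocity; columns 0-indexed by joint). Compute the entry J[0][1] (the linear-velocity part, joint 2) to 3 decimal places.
axis z_1 = (0.8660,-0.5000,0.0000); lever o_n−o_1 = (-2.5237,-5.6641,1.0965)
cross product → J_v[:, 1] = (-0.5482,-0.9496,-6.1671)
J_ω[:, 1] = z_1
entry J[0][1] = -0.5482

-0.548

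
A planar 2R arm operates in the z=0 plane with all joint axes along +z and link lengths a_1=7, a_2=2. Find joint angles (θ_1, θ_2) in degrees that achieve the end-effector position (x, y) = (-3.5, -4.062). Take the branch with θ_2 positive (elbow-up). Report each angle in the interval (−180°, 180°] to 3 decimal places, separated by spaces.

cos θ_2 = (28.7498−7²−2²)/(2·7·2) = -0.8661; θ_2 = 150.0059° (elbow-up)
β = atan2(-4.0620,-3.5000) = -130.7497°; ψ = atan2(0.9998,5.2678) = 10.7467°
θ_1 = β − ψ = -141.4964°

-141.496 150.006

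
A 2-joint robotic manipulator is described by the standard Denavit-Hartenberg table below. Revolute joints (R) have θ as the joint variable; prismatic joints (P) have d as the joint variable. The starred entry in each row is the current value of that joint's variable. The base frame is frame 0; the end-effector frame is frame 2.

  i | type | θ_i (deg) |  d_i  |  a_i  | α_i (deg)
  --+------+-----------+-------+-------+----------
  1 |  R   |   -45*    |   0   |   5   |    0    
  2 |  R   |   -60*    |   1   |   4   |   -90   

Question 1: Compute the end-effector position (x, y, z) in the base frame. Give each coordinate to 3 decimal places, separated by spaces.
2.500 -7.399 1.000

after link 1: o_1 = (3.5355, -3.5355, 0.0000)
after link 2: o_2 = (2.5003, -7.3992, 1.0000)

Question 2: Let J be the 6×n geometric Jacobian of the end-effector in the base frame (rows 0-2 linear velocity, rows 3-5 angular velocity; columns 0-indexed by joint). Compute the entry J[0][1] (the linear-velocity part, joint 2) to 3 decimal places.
axis z_1 = (0.0000,0.0000,1.0000); lever o_n−o_1 = (-1.0353,-3.8637,1.0000)
cross product → J_v[:, 1] = (3.8637,-1.0353,0.0000)
J_ω[:, 1] = z_1
entry J[0][1] = 3.8637

3.864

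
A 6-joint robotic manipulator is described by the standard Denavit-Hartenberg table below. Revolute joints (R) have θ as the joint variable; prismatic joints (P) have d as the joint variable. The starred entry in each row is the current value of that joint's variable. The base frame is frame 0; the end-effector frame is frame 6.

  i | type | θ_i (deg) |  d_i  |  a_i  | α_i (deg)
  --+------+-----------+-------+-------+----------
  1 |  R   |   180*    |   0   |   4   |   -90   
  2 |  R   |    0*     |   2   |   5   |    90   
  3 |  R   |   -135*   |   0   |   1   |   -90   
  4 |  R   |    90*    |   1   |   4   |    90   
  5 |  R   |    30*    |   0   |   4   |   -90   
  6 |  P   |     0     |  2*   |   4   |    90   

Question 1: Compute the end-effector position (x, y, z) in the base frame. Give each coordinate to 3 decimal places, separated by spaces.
after link 1: o_1 = (-4.0000, 0.0000, 0.0000)
after link 2: o_2 = (-9.0000, -2.0000, 0.0000)
after link 3: o_3 = (-8.2929, -1.2929, 0.0000)
after link 4: o_4 = (-9.0000, -0.5858, -4.0000)
after link 5: o_5 = (-10.4142, 0.8284, -7.4641)
after link 6: o_6 = (-13.0532, 3.4674, -9.9282)

-13.053 3.467 -9.928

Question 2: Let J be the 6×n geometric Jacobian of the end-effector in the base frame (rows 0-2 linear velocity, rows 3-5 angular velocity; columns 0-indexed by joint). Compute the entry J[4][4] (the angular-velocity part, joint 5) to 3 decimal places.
axis z_4 = (0.7071,0.7071,0.0000); lever o_n−o_4 = (-4.0532,4.0532,-5.9282)
cross product → J_v[:, 4] = (-4.1919,4.1919,5.7321)
J_ω[:, 4] = z_4
entry J[4][4] = 0.7071

0.707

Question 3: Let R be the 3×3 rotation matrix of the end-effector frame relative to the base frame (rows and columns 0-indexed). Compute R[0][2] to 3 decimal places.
0.707

End-effector z-axis (col 2 of R) = (0.7071,0.7071,0.0000)
R[0][2] = 0.7071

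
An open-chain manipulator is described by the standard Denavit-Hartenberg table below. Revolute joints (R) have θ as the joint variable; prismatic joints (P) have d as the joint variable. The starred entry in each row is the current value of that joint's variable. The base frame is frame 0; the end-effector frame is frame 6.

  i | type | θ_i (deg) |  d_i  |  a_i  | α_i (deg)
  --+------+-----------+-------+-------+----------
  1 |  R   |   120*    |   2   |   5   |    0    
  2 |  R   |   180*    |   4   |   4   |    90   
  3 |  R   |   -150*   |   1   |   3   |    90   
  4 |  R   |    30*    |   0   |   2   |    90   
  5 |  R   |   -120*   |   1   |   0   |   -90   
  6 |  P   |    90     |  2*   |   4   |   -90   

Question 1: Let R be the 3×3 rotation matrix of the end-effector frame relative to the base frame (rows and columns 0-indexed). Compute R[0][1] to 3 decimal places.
End-effector y-axis (col 1 of R) = (0.5748,-0.1295,0.8080)
R[0][1] = 0.5748

0.575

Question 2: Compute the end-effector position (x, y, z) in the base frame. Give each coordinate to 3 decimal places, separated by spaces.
-7.031 1.250 2.768

after link 1: o_1 = (-2.5000, 4.3301, 2.0000)
after link 2: o_2 = (-0.5000, 0.8660, 6.0000)
after link 3: o_3 = (-2.6651, 2.6160, 4.5000)
after link 4: o_4 = (-4.2811, 3.4151, 3.6340)
after link 5: o_5 = (-3.7476, 4.2231, 3.3840)
after link 6: o_6 = (-7.0311, 1.2500, 2.7679)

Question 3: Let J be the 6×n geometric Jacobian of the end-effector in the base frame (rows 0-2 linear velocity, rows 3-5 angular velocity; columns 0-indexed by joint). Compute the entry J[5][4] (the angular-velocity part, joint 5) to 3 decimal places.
-0.250

axis z_4 = (0.5335,0.8080,-0.2500); lever o_n−o_4 = (-2.7500,-2.1651,-0.8660)
cross product → J_v[:, 4] = (-1.2410,1.1495,1.0670)
J_ω[:, 4] = z_4
entry J[5][4] = -0.2500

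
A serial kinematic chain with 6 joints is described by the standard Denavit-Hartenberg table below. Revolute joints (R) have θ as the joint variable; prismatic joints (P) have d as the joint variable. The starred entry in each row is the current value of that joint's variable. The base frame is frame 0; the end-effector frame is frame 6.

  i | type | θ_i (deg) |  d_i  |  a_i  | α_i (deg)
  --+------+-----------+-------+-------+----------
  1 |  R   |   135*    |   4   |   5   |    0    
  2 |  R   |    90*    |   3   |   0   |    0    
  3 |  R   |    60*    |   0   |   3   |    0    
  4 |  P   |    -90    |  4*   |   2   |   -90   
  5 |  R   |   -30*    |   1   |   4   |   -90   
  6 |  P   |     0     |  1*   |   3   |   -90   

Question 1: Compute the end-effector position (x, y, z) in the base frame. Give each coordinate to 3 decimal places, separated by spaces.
after link 1: o_1 = (-3.5355, 3.5355, 4.0000)
after link 2: o_2 = (-3.5355, 3.5355, 7.0000)
after link 3: o_3 = (-2.7591, 0.6378, 7.0000)
after link 4: o_4 = (-4.6909, 0.1201, 11.0000)
after link 5: o_5 = (-7.7782, -1.7424, 13.0000)
after link 6: o_6 = (-10.7707, -2.5442, 13.6340)

-10.771 -2.544 13.634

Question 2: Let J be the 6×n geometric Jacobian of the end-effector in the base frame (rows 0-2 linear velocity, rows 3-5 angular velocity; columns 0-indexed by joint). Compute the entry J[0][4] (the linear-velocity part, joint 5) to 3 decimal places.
-2.544

axis z_4 = (0.2588,-0.9659,0.0000); lever o_n−o_4 = (-6.0798,-2.6643,2.6340)
cross product → J_v[:, 4] = (-2.5442,-0.6817,-6.5622)
J_ω[:, 4] = z_4
entry J[0][4] = -2.5442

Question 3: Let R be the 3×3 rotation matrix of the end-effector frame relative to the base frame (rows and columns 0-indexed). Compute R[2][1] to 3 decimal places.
End-effector y-axis (col 1 of R) = (0.4830,0.1294,0.8660)
R[2][1] = 0.8660

0.866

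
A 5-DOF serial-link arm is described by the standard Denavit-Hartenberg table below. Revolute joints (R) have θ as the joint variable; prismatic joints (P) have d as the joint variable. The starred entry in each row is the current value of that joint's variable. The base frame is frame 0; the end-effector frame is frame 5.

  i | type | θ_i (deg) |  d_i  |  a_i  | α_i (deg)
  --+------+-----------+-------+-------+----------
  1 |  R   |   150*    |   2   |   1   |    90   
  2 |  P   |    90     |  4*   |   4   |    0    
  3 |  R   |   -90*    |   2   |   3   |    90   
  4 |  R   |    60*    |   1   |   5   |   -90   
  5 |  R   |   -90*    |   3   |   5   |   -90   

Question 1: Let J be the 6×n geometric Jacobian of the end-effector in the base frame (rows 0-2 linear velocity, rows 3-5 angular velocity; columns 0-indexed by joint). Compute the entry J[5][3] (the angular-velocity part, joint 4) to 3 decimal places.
-1.000

axis z_3 = (0.0000,0.0000,-1.0000); lever o_n−o_3 = (3.0000,5.0000,-6.0000)
cross product → J_v[:, 3] = (5.0000,-3.0000,-0.0000)
J_ω[:, 3] = z_3
entry J[5][3] = -1.0000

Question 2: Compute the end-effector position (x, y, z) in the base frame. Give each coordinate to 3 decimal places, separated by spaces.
2.536 12.196 0.000

after link 1: o_1 = (-0.8660, 0.5000, 2.0000)
after link 2: o_2 = (1.1340, 3.9641, 6.0000)
after link 3: o_3 = (-0.4641, 7.1962, 6.0000)
after link 4: o_4 = (-0.4641, 12.1962, 5.0000)
after link 5: o_5 = (2.5359, 12.1962, 0.0000)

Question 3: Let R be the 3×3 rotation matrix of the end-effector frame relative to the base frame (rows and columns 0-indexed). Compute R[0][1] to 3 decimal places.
-1.000

End-effector y-axis (col 1 of R) = (-1.0000,-0.0000,-0.0000)
R[0][1] = -1.0000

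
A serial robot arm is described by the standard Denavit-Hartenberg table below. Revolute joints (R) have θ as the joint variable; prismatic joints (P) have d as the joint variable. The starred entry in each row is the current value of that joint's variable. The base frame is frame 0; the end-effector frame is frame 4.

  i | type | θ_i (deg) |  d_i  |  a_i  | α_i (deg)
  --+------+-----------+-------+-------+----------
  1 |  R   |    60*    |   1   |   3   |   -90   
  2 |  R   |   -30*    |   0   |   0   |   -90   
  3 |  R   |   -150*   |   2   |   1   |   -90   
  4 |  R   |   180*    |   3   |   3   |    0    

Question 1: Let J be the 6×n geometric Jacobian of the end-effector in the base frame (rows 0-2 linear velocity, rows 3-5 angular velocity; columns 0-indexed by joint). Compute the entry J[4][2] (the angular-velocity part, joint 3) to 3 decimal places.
axis z_2 = (0.2500,0.4330,-0.8660); lever o_n−o_2 = (0.5155,4.0891,-0.1160)
cross product → J_v[:, 2] = (3.4910,-0.4175,0.7990)
J_ω[:, 2] = z_2
entry J[4][2] = 0.4330

0.433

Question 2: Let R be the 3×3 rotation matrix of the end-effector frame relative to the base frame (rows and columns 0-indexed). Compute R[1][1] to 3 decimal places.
End-effector y-axis (col 1 of R) = (0.2500,0.4330,-0.8660)
R[1][1] = 0.4330

0.433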